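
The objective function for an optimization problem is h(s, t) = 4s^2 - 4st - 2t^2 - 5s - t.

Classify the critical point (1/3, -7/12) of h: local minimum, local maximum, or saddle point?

The Hessian of h is constant: H = [[8, -4], [-4, -4]].
det(H) = 8·(-4) − (-4)² = -48.
Since det(H) < 0, H is indefinite and the critical point is a saddle point.

saddle point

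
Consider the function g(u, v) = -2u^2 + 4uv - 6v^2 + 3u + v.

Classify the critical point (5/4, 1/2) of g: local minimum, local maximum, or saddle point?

local maximum

The Hessian of g is constant: H = [[-4, 4], [4, -12]].
det(H) = (-4)·(-12) − 4² = 32.
det(H) > 0 and tr(H) = -16 < 0, so H is negative definite and the point is a local maximum.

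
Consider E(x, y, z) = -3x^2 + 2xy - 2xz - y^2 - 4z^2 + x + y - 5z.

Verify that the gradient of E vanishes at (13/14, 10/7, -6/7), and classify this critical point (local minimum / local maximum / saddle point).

local maximum

∇E = (-6x + 2y - 2z + 1, 2x - 2y + 1, -2x - 8z - 5); substituting (13/14, 10/7, -6/7) gives ∇E = (0, 0, 0), so (13/14, 10/7, -6/7) is indeed a critical point.
The Hessian is constant: H = [[-6, 2, -2], [2, -2, 0], [-2, 0, -8]].
Leading principal minors: Δ₁ = -6, Δ₂ = 8, Δ₃ = -56.
The minors alternate sign starting negative (−, +, −), so H is negative definite: a local maximum.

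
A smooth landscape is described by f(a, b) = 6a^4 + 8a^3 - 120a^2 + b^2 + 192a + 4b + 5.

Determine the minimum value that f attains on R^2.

f(a,b) separates as P(a) + Q(b) + 5, so its minimum is min P + min Q + 5.
P'(a) = 24(a - 2)(a - 1)(a + 4) vanishes at a ∈ {-4, 1, 2}; Q'(b) = 2b + 4 vanishes at b ∈ {-2}.
Local minima of P (where P''>0): P(-4)=-1664, P(2)=64. Local minima of Q: Q(-2)=-4.
So the global minimum of f is P(-4) + Q(-2) + 5 = -1664 − 4 + 5 = -1663, attained at (-4, -2).

-1663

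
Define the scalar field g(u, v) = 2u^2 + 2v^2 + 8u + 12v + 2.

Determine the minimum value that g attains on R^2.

-24

g(u,v) separates as P(u) + Q(v) + 2, so its minimum is min P + min Q + 2.
P'(u) = 4u + 8 vanishes at u ∈ {-2}; Q'(v) = 4v + 12 vanishes at v ∈ {-3}.
Local minima of P (where P''>0): P(-2)=-8. Local minima of Q: Q(-3)=-18.
So the global minimum of g is P(-2) + Q(-3) + 2 = -8 − 18 + 2 = -24, attained at (-2, -3).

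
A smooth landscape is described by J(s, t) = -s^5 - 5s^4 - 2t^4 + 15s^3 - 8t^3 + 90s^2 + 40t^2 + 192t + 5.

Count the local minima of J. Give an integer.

J separates as a function of s plus a function of t, so ∇J=0 decouples.
∂J/∂s = -5s(s - 3)(s + 3)(s + 4) = 0 at s ∈ {-4, -3, 0, 3}; ∂J/∂t = -8(t - 3)(t + 2)(t + 4) = 0 at t ∈ {-4, -2, 3}.
The Hessian is diagonal: diag(J_ss, J_tt). Second derivatives: J_ss(-4)=140, J_ss(-3)=-90, J_ss(0)=180, J_ss(3)=-630; J_tt(-4)=-112, J_tt(-2)=80, J_tt(3)=-280.
Local minima occur where both diagonal entries positive: (-4, -2), (0, -2). Count: 2.

2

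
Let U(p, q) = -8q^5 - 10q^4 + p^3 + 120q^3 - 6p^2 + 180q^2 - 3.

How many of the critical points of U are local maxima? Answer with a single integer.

2

U separates as a function of p plus a function of q, so ∇U=0 decouples.
∂U/∂p = 3p(p - 4) = 0 at p ∈ {0, 4}; ∂U/∂q = -40q(q - 3)(q + 1)(q + 3) = 0 at q ∈ {-3, -1, 0, 3}.
The Hessian is diagonal: diag(U_pp, U_qq). Second derivatives: U_pp(0)=-12, U_pp(4)=12; U_qq(-3)=1440, U_qq(-1)=-320, U_qq(0)=360, U_qq(3)=-2880.
Local maxima occur where both diagonal entries negative: (0, -1), (0, 3). Count: 2.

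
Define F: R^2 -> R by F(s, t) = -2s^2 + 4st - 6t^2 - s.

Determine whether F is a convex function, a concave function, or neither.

concave

F is quadratic, so its Hessian is the constant matrix H = [[-4, 4], [4, -12]].
det(H) = 32, tr(H) = -16.
det(H) > 0 and tr(H) < 0, so H is negative definite everywhere: concave.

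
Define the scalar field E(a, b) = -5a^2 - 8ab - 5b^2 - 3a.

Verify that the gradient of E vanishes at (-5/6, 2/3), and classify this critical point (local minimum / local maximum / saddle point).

local maximum

∇E = (-10a - 8b - 3, -8a - 10b); substituting (-5/6, 2/3) gives ∇E = (0, 0), so (-5/6, 2/3) is indeed a critical point.
The Hessian of E is constant: H = [[-10, -8], [-8, -10]].
det(H) = (-10)·(-10) − (-8)² = 36.
det(H) > 0 and tr(H) = -20 < 0, so H is negative definite and the point is a local maximum.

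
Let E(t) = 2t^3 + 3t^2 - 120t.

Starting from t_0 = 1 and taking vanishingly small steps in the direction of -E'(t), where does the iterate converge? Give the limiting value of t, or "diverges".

E'(t) = 6(t - 4)(t + 5), so E'(1) = -108.
Gradient descent moves in the -E' direction, i.e. t is increasing.
The nearest critical point in that direction is t = 4, where E'' = 54 > 0 (a local minimum). The iterate converges there.

4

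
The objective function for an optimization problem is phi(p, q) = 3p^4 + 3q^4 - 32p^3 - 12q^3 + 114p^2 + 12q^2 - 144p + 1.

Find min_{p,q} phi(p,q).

-58

phi(p,q) separates as A(p) + B(q) + 1, so its minimum is min A + min B + 1.
A'(p) = 12(p - 4)(p - 3)(p - 1) vanishes at p ∈ {1, 3, 4}; B'(q) = 12q(q - 2)(q - 1) vanishes at q ∈ {0, 1, 2}.
Local minima of A (where A''>0): A(1)=-59, A(4)=-32. Local minima of B: B(0)=0, B(2)=0.
So the global minimum of phi is A(1) + B(0) + 1 = -59 + 0 + 1 = -58, attained at (1, 0).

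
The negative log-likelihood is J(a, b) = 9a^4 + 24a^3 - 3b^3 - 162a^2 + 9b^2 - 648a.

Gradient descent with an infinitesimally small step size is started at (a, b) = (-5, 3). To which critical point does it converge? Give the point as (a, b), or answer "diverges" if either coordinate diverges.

diverges

J is separable, so gradient descent decouples: a follows -∂J/∂a, b follows -∂J/∂b.
∂J/∂a = 36(a - 3)(a + 2)(a + 3); at a=-5 this is -1728, so a increases.
∂J/∂b = -9b(b - 2); at b=3 this is -27, so b increases.
The b-coordinate has no critical point in that direction and runs off to infinity.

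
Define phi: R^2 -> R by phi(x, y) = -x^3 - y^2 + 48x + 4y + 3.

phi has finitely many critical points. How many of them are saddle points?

1

phi separates as a function of x plus a function of y, so ∇phi=0 decouples.
∂phi/∂x = -3(x - 4)(x + 4) = 0 at x ∈ {-4, 4}; ∂phi/∂y = -2(y - 2) = 0 at y ∈ {2}.
The Hessian is diagonal: diag(phi_xx, phi_yy). Second derivatives: phi_xx(-4)=24, phi_xx(4)=-24; phi_yy(2)=-2.
Saddle points occur where the two diagonal entries have opposite signs: (-4, 2). Count: 1.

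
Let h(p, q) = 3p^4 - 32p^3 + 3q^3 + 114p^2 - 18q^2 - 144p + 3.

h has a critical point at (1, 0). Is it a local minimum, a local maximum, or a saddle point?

The mixed partial ∂²h/∂p∂q is 0, so the Hessian at any point is diag(h_pp, h_qq) = diag(12(3p^2 - 16p + 19), 18(q - 2)).
At (1, 0): H = diag(72, -36).
The eigenvalues have opposite signs, so H is indefinite: a saddle point.

saddle point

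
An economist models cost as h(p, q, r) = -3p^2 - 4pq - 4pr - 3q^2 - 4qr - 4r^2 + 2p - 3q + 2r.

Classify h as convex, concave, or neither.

h is quadratic, so its Hessian is the constant matrix H = [[-6, -4, -4], [-4, -6, -4], [-4, -4, -8]].
Leading principal minors: -6, 20, -96.
Signs alternate −, +, − ⇒ H ≺ 0 ⇒ concave.

concave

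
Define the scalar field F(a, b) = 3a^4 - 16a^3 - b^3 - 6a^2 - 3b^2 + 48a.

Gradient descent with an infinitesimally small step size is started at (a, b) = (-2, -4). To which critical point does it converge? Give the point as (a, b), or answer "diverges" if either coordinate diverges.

F is separable, so gradient descent decouples: a follows -∂F/∂a, b follows -∂F/∂b.
∂F/∂a = 12(a - 4)(a - 1)(a + 1); at a=-2 this is -216, so a increases.
∂F/∂b = -3b(b + 2); at b=-4 this is -24, so b increases.
a converges to its nearest critical value -1 (a local min of the a-part); b converges to -2. The iterate converges to (-1, -2).

(-1, -2)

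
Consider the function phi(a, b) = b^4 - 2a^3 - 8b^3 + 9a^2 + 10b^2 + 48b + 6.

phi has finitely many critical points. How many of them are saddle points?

3

phi separates as a function of a plus a function of b, so ∇phi=0 decouples.
∂phi/∂a = -6a(a - 3) = 0 at a ∈ {0, 3}; ∂phi/∂b = 4(b - 4)(b - 3)(b + 1) = 0 at b ∈ {-1, 3, 4}.
The Hessian is diagonal: diag(phi_aa, phi_bb). Second derivatives: phi_aa(0)=18, phi_aa(3)=-18; phi_bb(-1)=80, phi_bb(3)=-16, phi_bb(4)=20.
Saddle points occur where the two diagonal entries have opposite signs: (0, 3), (3, -1), (3, 4). Count: 3.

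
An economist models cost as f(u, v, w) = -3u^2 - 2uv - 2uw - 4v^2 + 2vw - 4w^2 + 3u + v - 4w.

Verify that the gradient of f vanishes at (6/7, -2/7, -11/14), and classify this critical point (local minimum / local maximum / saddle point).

local maximum

∇f = (-6u - 2v - 2w + 3, -2u - 8v + 2w + 1, -2u + 2v - 8w - 4); substituting (6/7, -2/7, -11/14) gives ∇f = (0, 0, 0), so (6/7, -2/7, -11/14) is indeed a critical point.
The Hessian is constant: H = [[-6, -2, -2], [-2, -8, 2], [-2, 2, -8]].
Leading principal minors: Δ₁ = -6, Δ₂ = 44, Δ₃ = -280.
The minors alternate sign starting negative (−, +, −), so H is negative definite: a local maximum.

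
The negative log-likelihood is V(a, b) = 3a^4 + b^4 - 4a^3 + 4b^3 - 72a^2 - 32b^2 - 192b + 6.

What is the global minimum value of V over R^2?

-1402

V(a,b) separates as P(a) + Q(b) + 6, so its minimum is min P + min Q + 6.
P'(a) = 12a(a - 4)(a + 3) vanishes at a ∈ {-3, 0, 4}; Q'(b) = 4(b - 4)(b + 3)(b + 4) vanishes at b ∈ {-4, -3, 4}.
Local minima of P (where P''>0): P(-3)=-297, P(4)=-640. Local minima of Q: Q(-4)=256, Q(4)=-768.
So the global minimum of V is P(4) + Q(4) + 6 = -640 − 768 + 6 = -1402, attained at (4, 4).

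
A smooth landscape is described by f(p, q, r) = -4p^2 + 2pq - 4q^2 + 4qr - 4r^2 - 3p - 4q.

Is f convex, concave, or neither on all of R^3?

f is quadratic, so its Hessian is the constant matrix H = [[-8, 2, 0], [2, -8, 4], [0, 4, -8]].
Leading principal minors: -8, 60, -352.
Signs alternate −, +, − ⇒ H ≺ 0 ⇒ concave.

concave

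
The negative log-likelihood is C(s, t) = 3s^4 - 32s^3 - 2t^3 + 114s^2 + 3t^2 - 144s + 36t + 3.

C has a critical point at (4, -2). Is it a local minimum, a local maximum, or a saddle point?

local minimum

The mixed partial ∂²C/∂s∂t is 0, so the Hessian at any point is diag(C_ss, C_tt) = diag(12(3s^2 - 16s + 19), 6(-2t + 1)).
At (4, -2): H = diag(36, 30).
Both eigenvalues are positive, so H is positive definite: a local minimum.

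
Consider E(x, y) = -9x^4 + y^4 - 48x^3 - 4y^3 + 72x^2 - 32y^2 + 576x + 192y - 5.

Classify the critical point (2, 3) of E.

local maximum

The mixed partial ∂²E/∂x∂y is 0, so the Hessian at any point is diag(E_xx, E_yy) = diag(36(-3x^2 - 8x + 4), 4(3y^2 - 6y - 16)).
At (2, 3): H = diag(-864, -28).
Both eigenvalues are negative, so H is negative definite: a local maximum.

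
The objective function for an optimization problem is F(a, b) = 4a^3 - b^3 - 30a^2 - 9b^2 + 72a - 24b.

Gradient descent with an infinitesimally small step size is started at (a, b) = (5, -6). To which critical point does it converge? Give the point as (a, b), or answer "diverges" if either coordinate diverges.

(3, -4)

F is separable, so gradient descent decouples: a follows -∂F/∂a, b follows -∂F/∂b.
∂F/∂a = 12(a - 3)(a - 2); at a=5 this is 72, so a decreases.
∂F/∂b = -3(b + 2)(b + 4); at b=-6 this is -24, so b increases.
a converges to its nearest critical value 3 (a local min of the a-part); b converges to -4. The iterate converges to (3, -4).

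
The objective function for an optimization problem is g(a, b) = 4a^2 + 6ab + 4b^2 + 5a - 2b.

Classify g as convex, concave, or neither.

g is quadratic, so its Hessian is the constant matrix H = [[8, 6], [6, 8]].
det(H) = 28, tr(H) = 16.
det(H) > 0 and tr(H) > 0, so H is positive definite everywhere: convex.

convex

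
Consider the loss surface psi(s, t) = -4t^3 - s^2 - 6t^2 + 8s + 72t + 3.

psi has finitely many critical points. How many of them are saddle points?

1

psi separates as a function of s plus a function of t, so ∇psi=0 decouples.
∂psi/∂s = -2(s - 4) = 0 at s ∈ {4}; ∂psi/∂t = -12(t - 2)(t + 3) = 0 at t ∈ {-3, 2}.
The Hessian is diagonal: diag(psi_ss, psi_tt). Second derivatives: psi_ss(4)=-2; psi_tt(-3)=60, psi_tt(2)=-60.
Saddle points occur where the two diagonal entries have opposite signs: (4, -3). Count: 1.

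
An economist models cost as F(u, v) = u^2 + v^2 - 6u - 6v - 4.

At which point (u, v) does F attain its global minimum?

(3, 3)

F(u,v) separates as P(u) + Q(v) − 4, so its minimum is min P + min Q − 4.
P'(u) = 2u - 6 vanishes at u ∈ {3}; Q'(v) = 2v - 6 vanishes at v ∈ {3}.
Local minima of P (where P''>0): P(3)=-9. Local minima of Q: Q(3)=-9.
So the global minimum of F is P(3) + Q(3) − 4 = -9 − 9 − 4 = -22, attained at (3, 3).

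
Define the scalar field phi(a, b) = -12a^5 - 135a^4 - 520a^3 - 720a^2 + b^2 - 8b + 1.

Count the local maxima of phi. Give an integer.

phi separates as a function of a plus a function of b, so ∇phi=0 decouples.
∂phi/∂a = -60a(a + 2)(a + 3)(a + 4) = 0 at a ∈ {-4, -3, -2, 0}; ∂phi/∂b = 2(b - 4) = 0 at b ∈ {4}.
The Hessian is diagonal: diag(phi_aa, phi_bb). Second derivatives: phi_aa(-4)=480, phi_aa(-3)=-180, phi_aa(-2)=240, phi_aa(0)=-1440; phi_bb(4)=2.
Local maxima occur where both diagonal entries negative: none. Count: 0.

0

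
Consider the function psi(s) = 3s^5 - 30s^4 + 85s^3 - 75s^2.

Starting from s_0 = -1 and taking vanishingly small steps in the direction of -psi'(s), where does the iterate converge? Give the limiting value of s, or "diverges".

diverges

psi'(s) = 15s(s - 5)(s - 2)(s - 1), so psi'(-1) = 540.
Gradient descent moves in the -psi' direction, i.e. s is decreasing.
There is no critical point below s=-1, and psi' keeps the same sign, so the iterate runs off to −∞.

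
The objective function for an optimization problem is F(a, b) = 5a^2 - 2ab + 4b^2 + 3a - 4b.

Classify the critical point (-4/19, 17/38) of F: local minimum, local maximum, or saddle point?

The Hessian of F is constant: H = [[10, -2], [-2, 8]].
det(H) = 10·8 − (-2)² = 76.
det(H) > 0 and tr(H) = 18 > 0, so H is positive definite and the point is a local minimum.

local minimum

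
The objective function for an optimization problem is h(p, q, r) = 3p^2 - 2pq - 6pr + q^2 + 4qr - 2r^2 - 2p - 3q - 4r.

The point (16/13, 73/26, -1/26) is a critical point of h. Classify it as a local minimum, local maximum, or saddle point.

The Hessian is constant: H = [[6, -2, -6], [-2, 2, 4], [-6, 4, -4]].
Leading principal minors: Δ₁ = 6, Δ₂ = 8, Δ₃ = -104.
The minors fit neither the all-positive nor the alternating-sign pattern, so H is indefinite: a saddle point.

saddle point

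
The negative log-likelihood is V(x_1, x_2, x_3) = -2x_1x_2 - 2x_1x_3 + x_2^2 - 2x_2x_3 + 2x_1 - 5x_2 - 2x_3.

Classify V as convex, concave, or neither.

V is quadratic, so its Hessian is the constant matrix H = [[0, -2, -2], [-2, 2, -2], [-2, -2, 0]].
Leading principal minors: 0, -4, -24.
Neither pattern holds ⇒ H is indefinite ⇒ neither convex nor concave.

neither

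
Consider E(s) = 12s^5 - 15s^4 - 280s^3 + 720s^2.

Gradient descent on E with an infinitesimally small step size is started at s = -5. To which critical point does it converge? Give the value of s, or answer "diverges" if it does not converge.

E'(s) = 60s(s - 3)(s - 2)(s + 4), so E'(-5) = 16800.
Gradient descent moves in the -E' direction, i.e. s is decreasing.
There is no critical point below s=-5, and E' keeps the same sign, so the iterate runs off to −∞.

diverges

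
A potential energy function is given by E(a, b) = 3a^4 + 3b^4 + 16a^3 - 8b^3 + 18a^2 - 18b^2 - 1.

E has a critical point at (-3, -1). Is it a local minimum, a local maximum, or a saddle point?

The mixed partial ∂²E/∂a∂b is 0, so the Hessian at any point is diag(E_aa, E_bb) = diag(12(3a^2 + 8a + 3), 12(3b^2 - 4b - 3)).
At (-3, -1): H = diag(72, 48).
Both eigenvalues are positive, so H is positive definite: a local minimum.

local minimum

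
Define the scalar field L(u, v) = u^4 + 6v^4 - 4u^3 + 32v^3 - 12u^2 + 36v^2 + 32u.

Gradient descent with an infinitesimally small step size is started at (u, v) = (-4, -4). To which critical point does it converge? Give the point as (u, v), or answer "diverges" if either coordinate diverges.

L is separable, so gradient descent decouples: u follows -∂L/∂u, v follows -∂L/∂v.
∂L/∂u = 4(u - 4)(u - 1)(u + 2); at u=-4 this is -320, so u increases.
∂L/∂v = 24v(v + 1)(v + 3); at v=-4 this is -288, so v increases.
u converges to its nearest critical value -2 (a local min of the u-part); v converges to -3. The iterate converges to (-2, -3).

(-2, -3)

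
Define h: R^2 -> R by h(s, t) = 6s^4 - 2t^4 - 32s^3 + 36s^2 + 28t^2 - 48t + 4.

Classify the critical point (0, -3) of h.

The mixed partial ∂²h/∂s∂t is 0, so the Hessian at any point is diag(h_ss, h_tt) = diag(24(3s^2 - 8s + 3), 8(-3t^2 + 7)).
At (0, -3): H = diag(72, -160).
The eigenvalues have opposite signs, so H is indefinite: a saddle point.

saddle point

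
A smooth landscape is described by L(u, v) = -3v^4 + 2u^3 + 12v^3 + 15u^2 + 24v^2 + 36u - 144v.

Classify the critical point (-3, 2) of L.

saddle point

The mixed partial ∂²L/∂u∂v is 0, so the Hessian at any point is diag(L_uu, L_vv) = diag(6(2u + 5), 12(-3v^2 + 6v + 4)).
At (-3, 2): H = diag(-6, 48).
The eigenvalues have opposite signs, so H is indefinite: a saddle point.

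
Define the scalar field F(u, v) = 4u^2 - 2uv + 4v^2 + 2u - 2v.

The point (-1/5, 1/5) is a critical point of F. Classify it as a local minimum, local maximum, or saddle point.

local minimum

The Hessian of F is constant: H = [[8, -2], [-2, 8]].
det(H) = 8·8 − (-2)² = 60.
det(H) > 0 and tr(H) = 16 > 0, so H is positive definite and the point is a local minimum.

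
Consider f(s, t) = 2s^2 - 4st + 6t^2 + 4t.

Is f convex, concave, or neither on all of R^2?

f is quadratic, so its Hessian is the constant matrix H = [[4, -4], [-4, 12]].
det(H) = 32, tr(H) = 16.
det(H) > 0 and tr(H) > 0, so H is positive definite everywhere: convex.

convex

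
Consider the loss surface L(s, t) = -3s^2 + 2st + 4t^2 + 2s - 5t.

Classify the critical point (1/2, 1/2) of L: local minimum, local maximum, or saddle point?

The Hessian of L is constant: H = [[-6, 2], [2, 8]].
det(H) = (-6)·8 − 2² = -52.
Since det(H) < 0, H is indefinite and the critical point is a saddle point.

saddle point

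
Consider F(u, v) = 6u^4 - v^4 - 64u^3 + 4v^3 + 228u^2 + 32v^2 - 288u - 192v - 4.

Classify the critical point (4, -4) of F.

saddle point

The mixed partial ∂²F/∂u∂v is 0, so the Hessian at any point is diag(F_uu, F_vv) = diag(24(3u^2 - 16u + 19), 4(-3v^2 + 6v + 16)).
At (4, -4): H = diag(72, -224).
The eigenvalues have opposite signs, so H is indefinite: a saddle point.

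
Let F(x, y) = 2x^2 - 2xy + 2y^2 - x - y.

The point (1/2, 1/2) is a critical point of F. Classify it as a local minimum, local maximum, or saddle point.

The Hessian of F is constant: H = [[4, -2], [-2, 4]].
det(H) = 4·4 − (-2)² = 12.
det(H) > 0 and tr(H) = 8 > 0, so H is positive definite and the point is a local minimum.

local minimum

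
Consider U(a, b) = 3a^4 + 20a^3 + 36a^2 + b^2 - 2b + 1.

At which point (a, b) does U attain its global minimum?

(0, 1)

U(a,b) separates as P(a) + Q(b) + 1, so its minimum is min P + min Q + 1.
P'(a) = 12a(a + 2)(a + 3) vanishes at a ∈ {-3, -2, 0}; Q'(b) = 2b - 2 vanishes at b ∈ {1}.
Local minima of P (where P''>0): P(-3)=27, P(0)=0. Local minima of Q: Q(1)=-1.
So the global minimum of U is P(0) + Q(1) + 1 = 0 − 1 + 1 = 0, attained at (0, 1).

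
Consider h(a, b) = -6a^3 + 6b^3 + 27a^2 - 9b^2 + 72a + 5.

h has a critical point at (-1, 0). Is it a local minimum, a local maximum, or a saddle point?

saddle point

The mixed partial ∂²h/∂a∂b is 0, so the Hessian at any point is diag(h_aa, h_bb) = diag(18(-2a + 3), 18(2b - 1)).
At (-1, 0): H = diag(90, -18).
The eigenvalues have opposite signs, so H is indefinite: a saddle point.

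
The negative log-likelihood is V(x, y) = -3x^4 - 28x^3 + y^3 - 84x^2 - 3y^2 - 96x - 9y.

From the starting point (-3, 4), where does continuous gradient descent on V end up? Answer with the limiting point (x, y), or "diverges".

(-2, 3)

V is separable, so gradient descent decouples: x follows -∂V/∂x, y follows -∂V/∂y.
∂V/∂x = -12(x + 1)(x + 2)(x + 4); at x=-3 this is -24, so x increases.
∂V/∂y = 3(y - 3)(y + 1); at y=4 this is 15, so y decreases.
x converges to its nearest critical value -2 (a local min of the x-part); y converges to 3. The iterate converges to (-2, 3).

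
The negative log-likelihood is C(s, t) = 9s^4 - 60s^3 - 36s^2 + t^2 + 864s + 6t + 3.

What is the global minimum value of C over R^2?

-1254

C(s,t) separates as P(s) + Q(t) + 3, so its minimum is min P + min Q + 3.
P'(s) = 36(s - 4)(s - 3)(s + 2) vanishes at s ∈ {-2, 3, 4}; Q'(t) = 2(t + 3) vanishes at t ∈ {-3}.
Local minima of P (where P''>0): P(-2)=-1248, P(4)=1344. Local minima of Q: Q(-3)=-9.
So the global minimum of C is P(-2) + Q(-3) + 3 = -1248 − 9 + 3 = -1254, attained at (-2, -3).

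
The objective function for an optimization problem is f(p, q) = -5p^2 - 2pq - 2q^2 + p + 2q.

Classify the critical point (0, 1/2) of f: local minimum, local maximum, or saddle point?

local maximum

The Hessian of f is constant: H = [[-10, -2], [-2, -4]].
det(H) = (-10)·(-4) − (-2)² = 36.
det(H) > 0 and tr(H) = -14 < 0, so H is negative definite and the point is a local maximum.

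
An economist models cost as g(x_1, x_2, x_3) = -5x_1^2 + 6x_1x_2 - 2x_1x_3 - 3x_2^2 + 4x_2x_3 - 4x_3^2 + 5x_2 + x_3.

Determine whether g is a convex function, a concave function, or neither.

g is quadratic, so its Hessian is the constant matrix H = [[-10, 6, -2], [6, -6, 4], [-2, 4, -8]].
Leading principal minors: -10, 24, -104.
Signs alternate −, +, − ⇒ H ≺ 0 ⇒ concave.

concave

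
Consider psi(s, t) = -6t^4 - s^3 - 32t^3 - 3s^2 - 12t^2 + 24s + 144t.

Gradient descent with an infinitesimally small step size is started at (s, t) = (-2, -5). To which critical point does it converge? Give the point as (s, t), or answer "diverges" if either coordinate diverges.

diverges

psi is separable, so gradient descent decouples: s follows -∂psi/∂s, t follows -∂psi/∂t.
∂psi/∂s = -3(s - 2)(s + 4); at s=-2 this is 24, so s decreases.
∂psi/∂t = -24(t - 1)(t + 2)(t + 3); at t=-5 this is 864, so t decreases.
The t-coordinate has no critical point in that direction and runs off to infinity.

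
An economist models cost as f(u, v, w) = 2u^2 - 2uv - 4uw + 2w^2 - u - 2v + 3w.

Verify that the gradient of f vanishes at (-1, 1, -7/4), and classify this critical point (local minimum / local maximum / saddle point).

∇f = (4u - 2v - 4w - 1, -2u - 2, -4u + 4w + 3); substituting (-1, 1, -7/4) gives ∇f = (0, 0, 0), so (-1, 1, -7/4) is indeed a critical point.
The Hessian is constant: H = [[4, -2, -4], [-2, 0, 0], [-4, 0, 4]].
Leading principal minors: Δ₁ = 4, Δ₂ = -4, Δ₃ = -16.
The minors fit neither the all-positive nor the alternating-sign pattern, so H is indefinite: a saddle point.

saddle point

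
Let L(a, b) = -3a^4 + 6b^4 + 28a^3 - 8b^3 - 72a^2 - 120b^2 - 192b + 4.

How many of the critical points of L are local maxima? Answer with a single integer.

2

L separates as a function of a plus a function of b, so ∇L=0 decouples.
∂L/∂a = -12a(a - 4)(a - 3) = 0 at a ∈ {0, 3, 4}; ∂L/∂b = 24(b - 4)(b + 1)(b + 2) = 0 at b ∈ {-2, -1, 4}.
The Hessian is diagonal: diag(L_aa, L_bb). Second derivatives: L_aa(0)=-144, L_aa(3)=36, L_aa(4)=-48; L_bb(-2)=144, L_bb(-1)=-120, L_bb(4)=720.
Local maxima occur where both diagonal entries negative: (0, -1), (4, -1). Count: 2.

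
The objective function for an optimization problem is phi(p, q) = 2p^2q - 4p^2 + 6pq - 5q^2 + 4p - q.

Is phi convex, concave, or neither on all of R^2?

The term 2p^2q is cubic, so the Hessian is not constant.
∂²phi/∂p² = 4q - 8, which takes both signs as q varies (negative for sufficiently negative q). A diagonal entry of the Hessian changing sign means the Hessian is neither positive- nor negative-semidefinite on all of R^2.

neither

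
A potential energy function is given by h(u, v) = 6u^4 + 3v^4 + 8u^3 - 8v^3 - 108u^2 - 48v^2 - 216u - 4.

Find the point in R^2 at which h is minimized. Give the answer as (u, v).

(3, 4)

h(u,v) separates as P(u) + Q(v) − 4, so its minimum is min P + min Q − 4.
P'(u) = 24(u - 3)(u + 1)(u + 3) vanishes at u ∈ {-3, -1, 3}; Q'(v) = 12v(v - 4)(v + 2) vanishes at v ∈ {-2, 0, 4}.
Local minima of P (where P''>0): P(-3)=-54, P(3)=-918. Local minima of Q: Q(-2)=-80, Q(4)=-512.
So the global minimum of h is P(3) + Q(4) − 4 = -918 − 512 − 4 = -1434, attained at (3, 4).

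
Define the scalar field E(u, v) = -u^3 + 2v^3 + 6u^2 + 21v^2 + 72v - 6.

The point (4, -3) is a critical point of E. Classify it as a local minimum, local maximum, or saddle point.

saddle point

The mixed partial ∂²E/∂u∂v is 0, so the Hessian at any point is diag(E_uu, E_vv) = diag(6(-u + 2), 6(2v + 7)).
At (4, -3): H = diag(-12, 6).
The eigenvalues have opposite signs, so H is indefinite: a saddle point.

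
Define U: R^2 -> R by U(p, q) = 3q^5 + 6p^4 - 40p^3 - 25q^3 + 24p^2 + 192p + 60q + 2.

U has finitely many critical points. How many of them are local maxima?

U separates as a function of p plus a function of q, so ∇U=0 decouples.
∂U/∂p = 24(p - 4)(p - 2)(p + 1) = 0 at p ∈ {-1, 2, 4}; ∂U/∂q = 15(q - 2)(q - 1)(q + 1)(q + 2) = 0 at q ∈ {-2, -1, 1, 2}.
The Hessian is diagonal: diag(U_pp, U_qq). Second derivatives: U_pp(-1)=360, U_pp(2)=-144, U_pp(4)=240; U_qq(-2)=-180, U_qq(-1)=90, U_qq(1)=-90, U_qq(2)=180.
Local maxima occur where both diagonal entries negative: (2, -2), (2, 1). Count: 2.

2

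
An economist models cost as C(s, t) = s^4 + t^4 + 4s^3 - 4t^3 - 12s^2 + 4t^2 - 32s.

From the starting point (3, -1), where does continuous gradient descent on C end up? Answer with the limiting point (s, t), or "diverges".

C is separable, so gradient descent decouples: s follows -∂C/∂s, t follows -∂C/∂t.
∂C/∂s = 4(s - 2)(s + 1)(s + 4); at s=3 this is 112, so s decreases.
∂C/∂t = 4t(t - 2)(t - 1); at t=-1 this is -24, so t increases.
s converges to its nearest critical value 2 (a local min of the s-part); t converges to 0. The iterate converges to (2, 0).

(2, 0)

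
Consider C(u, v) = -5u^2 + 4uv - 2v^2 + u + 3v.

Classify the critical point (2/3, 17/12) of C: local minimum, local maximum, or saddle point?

The Hessian of C is constant: H = [[-10, 4], [4, -4]].
det(H) = (-10)·(-4) − 4² = 24.
det(H) > 0 and tr(H) = -14 < 0, so H is negative definite and the point is a local maximum.

local maximum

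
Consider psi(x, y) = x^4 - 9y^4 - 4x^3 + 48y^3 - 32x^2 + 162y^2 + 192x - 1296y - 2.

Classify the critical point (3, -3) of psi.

local maximum

The mixed partial ∂²psi/∂x∂y is 0, so the Hessian at any point is diag(psi_xx, psi_yy) = diag(4(3x^2 - 6x - 16), 36(-3y^2 + 8y + 9)).
At (3, -3): H = diag(-28, -1512).
Both eigenvalues are negative, so H is negative definite: a local maximum.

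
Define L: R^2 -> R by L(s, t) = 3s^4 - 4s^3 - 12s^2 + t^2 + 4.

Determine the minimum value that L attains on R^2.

-28

L(s,t) separates as P(s) + Q(t) + 4, so its minimum is min P + min Q + 4.
P'(s) = 12s(s - 2)(s + 1) vanishes at s ∈ {-1, 0, 2}; Q'(t) = 2t vanishes at t ∈ {0}.
Local minima of P (where P''>0): P(-1)=-5, P(2)=-32. Local minima of Q: Q(0)=0.
So the global minimum of L is P(2) + Q(0) + 4 = -32 + 0 + 4 = -28, attained at (2, 0).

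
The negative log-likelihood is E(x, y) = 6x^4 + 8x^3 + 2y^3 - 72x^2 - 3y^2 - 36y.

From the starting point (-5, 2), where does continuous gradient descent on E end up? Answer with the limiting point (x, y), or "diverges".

E is separable, so gradient descent decouples: x follows -∂E/∂x, y follows -∂E/∂y.
∂E/∂x = 24x(x - 2)(x + 3); at x=-5 this is -1680, so x increases.
∂E/∂y = 6(y - 3)(y + 2); at y=2 this is -24, so y increases.
x converges to its nearest critical value -3 (a local min of the x-part); y converges to 3. The iterate converges to (-3, 3).

(-3, 3)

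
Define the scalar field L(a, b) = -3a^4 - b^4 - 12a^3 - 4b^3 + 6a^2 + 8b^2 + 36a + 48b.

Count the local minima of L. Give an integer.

1

L separates as a function of a plus a function of b, so ∇L=0 decouples.
∂L/∂a = -12(a - 1)(a + 1)(a + 3) = 0 at a ∈ {-3, -1, 1}; ∂L/∂b = -4(b - 2)(b + 2)(b + 3) = 0 at b ∈ {-3, -2, 2}.
The Hessian is diagonal: diag(L_aa, L_bb). Second derivatives: L_aa(-3)=-96, L_aa(-1)=48, L_aa(1)=-96; L_bb(-3)=-20, L_bb(-2)=16, L_bb(2)=-80.
Local minima occur where both diagonal entries positive: (-1, -2). Count: 1.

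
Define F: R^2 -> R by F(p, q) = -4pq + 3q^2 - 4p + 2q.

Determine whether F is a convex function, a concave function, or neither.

neither

F is quadratic, so its Hessian is the constant matrix H = [[0, -4], [-4, 6]].
det(H) = -16, tr(H) = 6.
det(H) < 0, so H is indefinite: neither convex nor concave.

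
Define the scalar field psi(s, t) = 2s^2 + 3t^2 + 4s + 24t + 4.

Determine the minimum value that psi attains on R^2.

-46

psi(s,t) separates as P(s) + Q(t) + 4, so its minimum is min P + min Q + 4.
P'(s) = 4s + 4 vanishes at s ∈ {-1}; Q'(t) = 6(t + 4) vanishes at t ∈ {-4}.
Local minima of P (where P''>0): P(-1)=-2. Local minima of Q: Q(-4)=-48.
So the global minimum of psi is P(-1) + Q(-4) + 4 = -2 − 48 + 4 = -46, attained at (-1, -4).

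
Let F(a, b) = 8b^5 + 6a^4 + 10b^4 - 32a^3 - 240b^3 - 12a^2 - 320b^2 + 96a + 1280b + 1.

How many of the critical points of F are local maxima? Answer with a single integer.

2

F separates as a function of a plus a function of b, so ∇F=0 decouples.
∂F/∂a = 24(a - 4)(a - 1)(a + 1) = 0 at a ∈ {-1, 1, 4}; ∂F/∂b = 40(b - 4)(b - 1)(b + 2)(b + 4) = 0 at b ∈ {-4, -2, 1, 4}.
The Hessian is diagonal: diag(F_aa, F_bb). Second derivatives: F_aa(-1)=240, F_aa(1)=-144, F_aa(4)=360; F_bb(-4)=-3200, F_bb(-2)=1440, F_bb(1)=-1800, F_bb(4)=5760.
Local maxima occur where both diagonal entries negative: (1, -4), (1, 1). Count: 2.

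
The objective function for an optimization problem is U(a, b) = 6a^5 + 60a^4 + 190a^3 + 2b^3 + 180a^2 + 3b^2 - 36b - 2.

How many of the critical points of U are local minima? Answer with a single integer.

U separates as a function of a plus a function of b, so ∇U=0 decouples.
∂U/∂a = 30a(a + 1)(a + 3)(a + 4) = 0 at a ∈ {-4, -3, -1, 0}; ∂U/∂b = 6(b - 2)(b + 3) = 0 at b ∈ {-3, 2}.
The Hessian is diagonal: diag(U_aa, U_bb). Second derivatives: U_aa(-4)=-360, U_aa(-3)=180, U_aa(-1)=-180, U_aa(0)=360; U_bb(-3)=-30, U_bb(2)=30.
Local minima occur where both diagonal entries positive: (-3, 2), (0, 2). Count: 2.

2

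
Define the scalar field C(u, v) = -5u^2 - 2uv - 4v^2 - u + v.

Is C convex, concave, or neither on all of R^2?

concave

C is quadratic, so its Hessian is the constant matrix H = [[-10, -2], [-2, -8]].
det(H) = 76, tr(H) = -18.
det(H) > 0 and tr(H) < 0, so H is negative definite everywhere: concave.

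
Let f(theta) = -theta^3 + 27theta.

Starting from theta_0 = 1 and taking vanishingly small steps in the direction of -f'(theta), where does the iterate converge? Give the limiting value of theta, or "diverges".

-3

f'(theta) = -3(theta - 3)(theta + 3), so f'(1) = 24.
Gradient descent moves in the -f' direction, i.e. theta is decreasing.
The nearest critical point in that direction is theta = -3, where f'' = 18 > 0 (a local minimum). The iterate converges there.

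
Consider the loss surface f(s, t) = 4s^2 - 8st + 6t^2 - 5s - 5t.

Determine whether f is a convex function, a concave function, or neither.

f is quadratic, so its Hessian is the constant matrix H = [[8, -8], [-8, 12]].
det(H) = 32, tr(H) = 20.
det(H) > 0 and tr(H) > 0, so H is positive definite everywhere: convex.

convex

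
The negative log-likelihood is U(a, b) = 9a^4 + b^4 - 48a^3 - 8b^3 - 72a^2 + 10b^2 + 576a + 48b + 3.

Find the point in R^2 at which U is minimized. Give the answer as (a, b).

(-2, -1)

U(a,b) separates as P(a) + Q(b) + 3, so its minimum is min P + min Q + 3.
P'(a) = 36(a - 4)(a - 2)(a + 2) vanishes at a ∈ {-2, 2, 4}; Q'(b) = 4(b - 4)(b - 3)(b + 1) vanishes at b ∈ {-1, 3, 4}.
Local minima of P (where P''>0): P(-2)=-912, P(4)=384. Local minima of Q: Q(-1)=-29, Q(4)=96.
So the global minimum of U is P(-2) + Q(-1) + 3 = -912 − 29 + 3 = -938, attained at (-2, -1).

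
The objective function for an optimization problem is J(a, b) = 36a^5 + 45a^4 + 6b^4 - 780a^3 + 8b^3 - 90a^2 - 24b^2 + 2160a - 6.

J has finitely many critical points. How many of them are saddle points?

J separates as a function of a plus a function of b, so ∇J=0 decouples.
∂J/∂a = 180(a - 3)(a - 1)(a + 1)(a + 4) = 0 at a ∈ {-4, -1, 1, 3}; ∂J/∂b = 24b(b - 1)(b + 2) = 0 at b ∈ {-2, 0, 1}.
The Hessian is diagonal: diag(J_aa, J_bb). Second derivatives: J_aa(-4)=-18900, J_aa(-1)=4320, J_aa(1)=-3600, J_aa(3)=10080; J_bb(-2)=144, J_bb(0)=-48, J_bb(1)=72.
Saddle points occur where the two diagonal entries have opposite signs: (-4, -2), (-4, 1), (-1, 0), (1, -2), (1, 1), (3, 0). Count: 6.

6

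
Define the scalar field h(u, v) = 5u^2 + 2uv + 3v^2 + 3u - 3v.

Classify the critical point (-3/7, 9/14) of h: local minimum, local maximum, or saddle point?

local minimum

The Hessian of h is constant: H = [[10, 2], [2, 6]].
det(H) = 10·6 − 2² = 56.
det(H) > 0 and tr(H) = 16 > 0, so H is positive definite and the point is a local minimum.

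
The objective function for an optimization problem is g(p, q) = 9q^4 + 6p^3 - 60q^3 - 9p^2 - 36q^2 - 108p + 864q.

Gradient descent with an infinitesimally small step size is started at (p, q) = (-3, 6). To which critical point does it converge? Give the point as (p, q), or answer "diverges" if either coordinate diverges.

diverges

g is separable, so gradient descent decouples: p follows -∂g/∂p, q follows -∂g/∂q.
∂g/∂p = 18(p - 3)(p + 2); at p=-3 this is 108, so p decreases.
∂g/∂q = 36(q - 4)(q - 3)(q + 2); at q=6 this is 1728, so q decreases.
The p-coordinate has no critical point in that direction and runs off to infinity.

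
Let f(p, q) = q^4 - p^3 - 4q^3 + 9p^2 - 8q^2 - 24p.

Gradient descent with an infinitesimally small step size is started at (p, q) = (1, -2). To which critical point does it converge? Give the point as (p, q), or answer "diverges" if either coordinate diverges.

f is separable, so gradient descent decouples: p follows -∂f/∂p, q follows -∂f/∂q.
∂f/∂p = -3(p - 4)(p - 2); at p=1 this is -9, so p increases.
∂f/∂q = 4q(q - 4)(q + 1); at q=-2 this is -48, so q increases.
p converges to its nearest critical value 2 (a local min of the p-part); q converges to -1. The iterate converges to (2, -1).

(2, -1)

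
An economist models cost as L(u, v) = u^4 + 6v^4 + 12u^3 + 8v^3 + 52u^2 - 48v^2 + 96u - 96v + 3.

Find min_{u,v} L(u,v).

-285

L(u,v) separates as P(u) + Q(v) + 3, so its minimum is min P + min Q + 3.
P'(u) = 4(u + 2)(u + 3)(u + 4) vanishes at u ∈ {-4, -3, -2}; Q'(v) = 24(v - 2)(v + 1)(v + 2) vanishes at v ∈ {-2, -1, 2}.
Local minima of P (where P''>0): P(-4)=-64, P(-2)=-64. Local minima of Q: Q(-2)=32, Q(2)=-224.
So the global minimum of L is P(-4) + Q(2) + 3 = -64 − 224 + 3 = -285, attained at (-4, 2).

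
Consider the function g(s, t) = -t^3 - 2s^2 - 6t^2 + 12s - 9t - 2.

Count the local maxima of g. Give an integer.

1

g separates as a function of s plus a function of t, so ∇g=0 decouples.
∂g/∂s = -4(s - 3) = 0 at s ∈ {3}; ∂g/∂t = -3(t + 1)(t + 3) = 0 at t ∈ {-3, -1}.
The Hessian is diagonal: diag(g_ss, g_tt). Second derivatives: g_ss(3)=-4; g_tt(-3)=6, g_tt(-1)=-6.
Local maxima occur where both diagonal entries negative: (3, -1). Count: 1.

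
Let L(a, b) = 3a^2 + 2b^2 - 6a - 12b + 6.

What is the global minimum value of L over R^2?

-15

L(a,b) separates as P(a) + Q(b) + 6, so its minimum is min P + min Q + 6.
P'(a) = 6a - 6 vanishes at a ∈ {1}; Q'(b) = 4b - 12 vanishes at b ∈ {3}.
Local minima of P (where P''>0): P(1)=-3. Local minima of Q: Q(3)=-18.
So the global minimum of L is P(1) + Q(3) + 6 = -3 − 18 + 6 = -15, attained at (1, 3).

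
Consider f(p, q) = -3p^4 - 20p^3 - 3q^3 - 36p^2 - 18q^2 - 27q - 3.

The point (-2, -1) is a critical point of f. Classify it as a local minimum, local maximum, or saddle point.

The mixed partial ∂²f/∂p∂q is 0, so the Hessian at any point is diag(f_pp, f_qq) = diag(-12(3p^2 + 10p + 6), -18(q + 2)).
At (-2, -1): H = diag(24, -18).
The eigenvalues have opposite signs, so H is indefinite: a saddle point.

saddle point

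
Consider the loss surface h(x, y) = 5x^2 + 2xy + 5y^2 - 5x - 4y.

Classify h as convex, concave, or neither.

h is quadratic, so its Hessian is the constant matrix H = [[10, 2], [2, 10]].
det(H) = 96, tr(H) = 20.
det(H) > 0 and tr(H) > 0, so H is positive definite everywhere: convex.

convex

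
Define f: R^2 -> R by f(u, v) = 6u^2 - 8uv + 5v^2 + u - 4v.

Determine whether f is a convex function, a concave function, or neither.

f is quadratic, so its Hessian is the constant matrix H = [[12, -8], [-8, 10]].
det(H) = 56, tr(H) = 22.
det(H) > 0 and tr(H) > 0, so H is positive definite everywhere: convex.

convex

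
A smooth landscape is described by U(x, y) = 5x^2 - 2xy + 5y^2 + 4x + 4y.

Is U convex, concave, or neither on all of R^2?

convex

U is quadratic, so its Hessian is the constant matrix H = [[10, -2], [-2, 10]].
det(H) = 96, tr(H) = 20.
det(H) > 0 and tr(H) > 0, so H is positive definite everywhere: convex.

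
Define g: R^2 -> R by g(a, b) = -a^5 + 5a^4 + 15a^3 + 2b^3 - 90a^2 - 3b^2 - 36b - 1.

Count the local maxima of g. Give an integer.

g separates as a function of a plus a function of b, so ∇g=0 decouples.
∂g/∂a = -5a(a - 4)(a - 3)(a + 3) = 0 at a ∈ {-3, 0, 3, 4}; ∂g/∂b = 6(b - 3)(b + 2) = 0 at b ∈ {-2, 3}.
The Hessian is diagonal: diag(g_aa, g_bb). Second derivatives: g_aa(-3)=630, g_aa(0)=-180, g_aa(3)=90, g_aa(4)=-140; g_bb(-2)=-30, g_bb(3)=30.
Local maxima occur where both diagonal entries negative: (0, -2), (4, -2). Count: 2.

2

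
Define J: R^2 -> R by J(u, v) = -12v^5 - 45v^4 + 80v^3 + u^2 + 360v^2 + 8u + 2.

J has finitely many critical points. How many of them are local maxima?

0

J separates as a function of u plus a function of v, so ∇J=0 decouples.
∂J/∂u = 2(u + 4) = 0 at u ∈ {-4}; ∂J/∂v = -60v(v - 2)(v + 2)(v + 3) = 0 at v ∈ {-3, -2, 0, 2}.
The Hessian is diagonal: diag(J_uu, J_vv). Second derivatives: J_uu(-4)=2; J_vv(-3)=900, J_vv(-2)=-480, J_vv(0)=720, J_vv(2)=-2400.
Local maxima occur where both diagonal entries negative: none. Count: 0.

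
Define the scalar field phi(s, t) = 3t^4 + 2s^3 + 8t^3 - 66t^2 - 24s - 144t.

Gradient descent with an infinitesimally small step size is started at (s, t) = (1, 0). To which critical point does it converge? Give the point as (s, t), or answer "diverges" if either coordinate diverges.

phi is separable, so gradient descent decouples: s follows -∂phi/∂s, t follows -∂phi/∂t.
∂phi/∂s = 6(s - 2)(s + 2); at s=1 this is -18, so s increases.
∂phi/∂t = 12(t - 3)(t + 1)(t + 4); at t=0 this is -144, so t increases.
s converges to its nearest critical value 2 (a local min of the s-part); t converges to 3. The iterate converges to (2, 3).

(2, 3)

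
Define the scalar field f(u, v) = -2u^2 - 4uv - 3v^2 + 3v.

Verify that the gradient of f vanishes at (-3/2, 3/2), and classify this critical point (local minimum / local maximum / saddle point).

∇f = (-4u - 4v, -4u - 6v + 3); substituting (-3/2, 3/2) gives ∇f = (0, 0), so (-3/2, 3/2) is indeed a critical point.
The Hessian of f is constant: H = [[-4, -4], [-4, -6]].
det(H) = (-4)·(-6) − (-4)² = 8.
det(H) > 0 and tr(H) = -10 < 0, so H is negative definite and the point is a local maximum.

local maximum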